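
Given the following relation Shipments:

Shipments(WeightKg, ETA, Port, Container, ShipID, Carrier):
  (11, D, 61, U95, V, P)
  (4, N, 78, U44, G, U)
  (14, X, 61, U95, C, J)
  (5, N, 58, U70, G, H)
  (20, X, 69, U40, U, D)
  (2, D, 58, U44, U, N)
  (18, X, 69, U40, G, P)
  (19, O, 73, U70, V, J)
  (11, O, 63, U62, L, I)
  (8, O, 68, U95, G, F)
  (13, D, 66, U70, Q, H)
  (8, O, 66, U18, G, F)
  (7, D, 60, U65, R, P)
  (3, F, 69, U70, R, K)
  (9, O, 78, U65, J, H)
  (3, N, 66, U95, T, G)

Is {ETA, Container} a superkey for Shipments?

Two distinct rows share (ETA=X, Container=U40), so {ETA, Container} does not determine every attribute — not a superkey.

No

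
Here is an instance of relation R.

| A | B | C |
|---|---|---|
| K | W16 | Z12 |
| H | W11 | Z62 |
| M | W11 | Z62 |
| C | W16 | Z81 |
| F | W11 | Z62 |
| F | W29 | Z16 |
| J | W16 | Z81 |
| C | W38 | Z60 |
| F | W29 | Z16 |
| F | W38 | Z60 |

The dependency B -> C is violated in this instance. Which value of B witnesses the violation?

B=W16: 3 rows → C takes values {Z12, Z81} — violation
B=W11: 3 rows → C = Z62, Z62, Z62 ✓
B=W29: 2 rows → C = Z16, Z16 ✓
B=W38: 2 rows → C = Z60, Z60 ✓
The only B value with inconsistent C is B=W16.

W16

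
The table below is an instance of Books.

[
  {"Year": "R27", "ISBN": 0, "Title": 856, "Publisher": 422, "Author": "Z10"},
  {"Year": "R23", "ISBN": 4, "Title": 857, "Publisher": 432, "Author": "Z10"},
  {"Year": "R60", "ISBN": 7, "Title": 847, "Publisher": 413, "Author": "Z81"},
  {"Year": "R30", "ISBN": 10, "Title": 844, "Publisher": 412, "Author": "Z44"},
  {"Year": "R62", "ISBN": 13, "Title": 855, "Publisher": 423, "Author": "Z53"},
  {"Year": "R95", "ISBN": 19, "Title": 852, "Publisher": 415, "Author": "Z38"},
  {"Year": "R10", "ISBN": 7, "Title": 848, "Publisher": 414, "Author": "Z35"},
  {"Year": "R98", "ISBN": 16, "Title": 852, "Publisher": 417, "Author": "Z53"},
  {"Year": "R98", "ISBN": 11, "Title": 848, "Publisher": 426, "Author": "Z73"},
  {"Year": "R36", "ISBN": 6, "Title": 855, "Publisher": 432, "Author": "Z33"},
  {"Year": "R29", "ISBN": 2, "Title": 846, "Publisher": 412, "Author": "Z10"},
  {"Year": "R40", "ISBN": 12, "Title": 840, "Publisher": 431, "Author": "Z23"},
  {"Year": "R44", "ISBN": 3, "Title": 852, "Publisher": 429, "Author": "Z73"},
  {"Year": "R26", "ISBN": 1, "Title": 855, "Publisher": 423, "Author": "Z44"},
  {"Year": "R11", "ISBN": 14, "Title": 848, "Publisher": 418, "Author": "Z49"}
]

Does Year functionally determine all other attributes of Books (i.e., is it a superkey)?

No

Two distinct rows share Year=R98, so Year does not determine every attribute — not a superkey.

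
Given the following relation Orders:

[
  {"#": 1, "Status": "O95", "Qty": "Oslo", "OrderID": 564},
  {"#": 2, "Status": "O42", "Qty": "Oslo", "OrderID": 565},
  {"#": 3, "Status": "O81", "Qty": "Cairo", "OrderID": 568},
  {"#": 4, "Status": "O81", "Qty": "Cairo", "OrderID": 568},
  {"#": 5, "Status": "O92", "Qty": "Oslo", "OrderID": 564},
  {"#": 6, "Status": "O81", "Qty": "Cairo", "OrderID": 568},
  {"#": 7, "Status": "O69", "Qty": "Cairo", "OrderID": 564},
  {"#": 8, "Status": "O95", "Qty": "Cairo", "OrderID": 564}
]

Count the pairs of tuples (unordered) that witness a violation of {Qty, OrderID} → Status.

2

(Qty=Oslo, OrderID=564): violating pairs (1,5) — 1 pair.
(Qty=Cairo, OrderID=568): all 3 rows agree on Status — 0 pairs.
(Qty=Cairo, OrderID=564): violating pairs (7,8) — 1 pair.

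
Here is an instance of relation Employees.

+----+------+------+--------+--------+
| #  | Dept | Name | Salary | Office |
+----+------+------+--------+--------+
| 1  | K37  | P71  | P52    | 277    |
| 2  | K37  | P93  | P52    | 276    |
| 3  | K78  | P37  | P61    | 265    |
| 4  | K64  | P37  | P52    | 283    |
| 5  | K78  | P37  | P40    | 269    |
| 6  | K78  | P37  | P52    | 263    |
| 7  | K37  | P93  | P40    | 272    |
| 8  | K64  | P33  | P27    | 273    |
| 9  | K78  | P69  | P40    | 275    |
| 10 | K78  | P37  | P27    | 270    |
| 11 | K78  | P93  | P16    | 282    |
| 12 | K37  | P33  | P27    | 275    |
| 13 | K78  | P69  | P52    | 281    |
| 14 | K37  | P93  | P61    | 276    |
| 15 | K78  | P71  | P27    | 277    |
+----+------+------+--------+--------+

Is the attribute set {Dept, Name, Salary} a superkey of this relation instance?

All 15 rows have distinct {Dept, Name, Salary} values, so {Dept, Name, Salary} → (all attributes) holds and {Dept, Name, Salary} is a superkey.

Yes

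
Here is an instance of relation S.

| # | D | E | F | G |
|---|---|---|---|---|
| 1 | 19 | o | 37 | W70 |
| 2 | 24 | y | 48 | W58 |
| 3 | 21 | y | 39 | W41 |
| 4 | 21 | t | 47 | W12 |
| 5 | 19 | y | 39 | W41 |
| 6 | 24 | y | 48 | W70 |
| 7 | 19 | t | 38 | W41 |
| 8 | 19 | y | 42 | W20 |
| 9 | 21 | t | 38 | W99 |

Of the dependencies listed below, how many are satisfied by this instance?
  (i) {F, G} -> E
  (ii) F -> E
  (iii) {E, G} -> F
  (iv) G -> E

3

(i) {F, G} -> E: every LHS value maps to a single RHS value — holds.
(ii) F -> E: every LHS value maps to a single RHS value — holds.
(iii) {E, G} -> F: every LHS value maps to a single RHS value — holds.
(iv) G -> E: G=W70: rows 1, 6 → E takes values {o, y} — violation; G=W41: rows 3, 5, 7 → E takes values {y, t} — violation — fails.
3 of the 4 dependencies hold.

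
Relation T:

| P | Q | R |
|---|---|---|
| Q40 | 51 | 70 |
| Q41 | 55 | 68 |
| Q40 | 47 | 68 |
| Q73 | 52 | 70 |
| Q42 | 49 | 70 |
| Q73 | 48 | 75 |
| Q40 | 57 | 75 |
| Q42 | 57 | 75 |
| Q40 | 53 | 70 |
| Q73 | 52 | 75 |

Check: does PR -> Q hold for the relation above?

No

(P=Q40, R=70): 2 rows → Q takes values {51, 53} — violation
(P=Q41, R=68): 1 row → Q = 55 ✓
(P=Q40, R=68): 1 row → Q = 47 ✓
(P=Q73, R=70): 1 row → Q = 52 ✓
(P=Q42, R=70): 1 row → Q = 49 ✓
(P=Q73, R=75): 2 rows → Q takes values {48, 52} — violation
(P=Q40, R=75): 1 row → Q = 57 ✓
(P=Q42, R=75): 1 row → Q = 57 ✓
Two rows agree on PR but differ on Q, so PR -> Q does not hold.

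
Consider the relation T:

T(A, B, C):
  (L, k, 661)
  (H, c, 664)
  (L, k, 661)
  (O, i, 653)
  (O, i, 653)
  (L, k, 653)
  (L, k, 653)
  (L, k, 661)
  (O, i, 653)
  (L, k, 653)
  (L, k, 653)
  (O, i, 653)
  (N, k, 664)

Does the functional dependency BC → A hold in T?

(B=k, C=661): 3 rows → A = L, L, L ✓
(B=c, C=664): 1 row → A = H ✓
(B=i, C=653): 4 rows → A = O, O, O, O ✓
(B=k, C=653): 4 rows → A = L, L, L, L ✓
(B=k, C=664): 1 row → A = N ✓
Every BC value is associated with a single A value, so BC → A holds.

Yes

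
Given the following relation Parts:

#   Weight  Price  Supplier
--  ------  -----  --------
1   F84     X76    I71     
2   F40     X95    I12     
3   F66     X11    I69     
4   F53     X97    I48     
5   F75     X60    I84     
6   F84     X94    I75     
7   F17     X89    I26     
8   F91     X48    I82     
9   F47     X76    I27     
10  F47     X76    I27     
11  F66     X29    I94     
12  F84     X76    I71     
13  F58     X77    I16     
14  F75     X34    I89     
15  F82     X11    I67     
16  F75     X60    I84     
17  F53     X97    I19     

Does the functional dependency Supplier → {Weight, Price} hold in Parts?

Yes

Supplier=I71: rows 1, 12 → {Weight,Price} = (F84, X76), (F84, X76) ✓
Supplier=I12: row 2 → {Weight,Price} = (F40, X95) ✓
Supplier=I69: row 3 → {Weight,Price} = (F66, X11) ✓
Supplier=I48: row 4 → {Weight,Price} = (F53, X97) ✓
Supplier=I84: rows 5, 16 → {Weight,Price} = (F75, X60), (F75, X60) ✓
Supplier=I75: row 6 → {Weight,Price} = (F84, X94) ✓
Supplier=I26: row 7 → {Weight,Price} = (F17, X89) ✓
Supplier=I82: row 8 → {Weight,Price} = (F91, X48) ✓
Supplier=I27: rows 9, 10 → {Weight,Price} = (F47, X76), (F47, X76) ✓
Supplier=I94: row 11 → {Weight,Price} = (F66, X29) ✓
Supplier=I16: row 13 → {Weight,Price} = (F58, X77) ✓
Supplier=I89: row 14 → {Weight,Price} = (F75, X34) ✓
Supplier=I67: row 15 → {Weight,Price} = (F82, X11) ✓
Supplier=I19: row 17 → {Weight,Price} = (F53, X97) ✓
Every Supplier value is associated with a single {Weight, Price} value, so Supplier → {Weight, Price} holds.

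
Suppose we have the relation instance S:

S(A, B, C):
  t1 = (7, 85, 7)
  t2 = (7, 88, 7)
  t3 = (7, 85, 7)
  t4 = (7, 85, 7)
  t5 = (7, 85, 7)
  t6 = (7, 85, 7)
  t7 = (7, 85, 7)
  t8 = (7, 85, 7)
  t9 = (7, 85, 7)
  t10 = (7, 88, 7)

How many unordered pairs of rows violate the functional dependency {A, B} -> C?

(A=7, B=85): all 8 rows agree on C — 0 pairs.
(A=7, B=88): all 2 rows agree on C — 0 pairs.

0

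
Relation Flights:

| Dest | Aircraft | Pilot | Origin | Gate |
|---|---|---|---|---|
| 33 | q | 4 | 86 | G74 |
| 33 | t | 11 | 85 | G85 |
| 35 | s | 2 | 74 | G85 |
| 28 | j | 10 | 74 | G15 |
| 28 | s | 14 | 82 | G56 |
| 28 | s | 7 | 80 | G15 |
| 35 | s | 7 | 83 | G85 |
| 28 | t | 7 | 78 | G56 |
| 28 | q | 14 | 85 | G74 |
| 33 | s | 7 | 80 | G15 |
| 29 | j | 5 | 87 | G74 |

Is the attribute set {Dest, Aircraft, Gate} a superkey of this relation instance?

No

Two distinct rows share (Dest=35, Aircraft=s, Gate=G85), so {Dest, Aircraft, Gate} does not determine every attribute — not a superkey.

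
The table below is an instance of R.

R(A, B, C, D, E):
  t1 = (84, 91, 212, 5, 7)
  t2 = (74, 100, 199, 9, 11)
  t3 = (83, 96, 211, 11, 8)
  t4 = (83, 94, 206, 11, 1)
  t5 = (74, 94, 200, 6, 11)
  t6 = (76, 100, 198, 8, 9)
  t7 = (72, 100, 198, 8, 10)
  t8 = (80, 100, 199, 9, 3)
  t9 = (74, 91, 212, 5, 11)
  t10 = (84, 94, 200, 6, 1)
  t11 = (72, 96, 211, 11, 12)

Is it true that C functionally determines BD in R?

Yes

C=212: rows 1, 9 → {B,D} = (91, 5), (91, 5) ✓
C=199: rows 2, 8 → {B,D} = (100, 9), (100, 9) ✓
C=211: rows 3, 11 → {B,D} = (96, 11), (96, 11) ✓
C=206: row 4 → {B,D} = (94, 11) ✓
C=200: rows 5, 10 → {B,D} = (94, 6), (94, 6) ✓
C=198: rows 6, 7 → {B,D} = (100, 8), (100, 8) ✓
Every C value is associated with a single BD value, so C → BD holds.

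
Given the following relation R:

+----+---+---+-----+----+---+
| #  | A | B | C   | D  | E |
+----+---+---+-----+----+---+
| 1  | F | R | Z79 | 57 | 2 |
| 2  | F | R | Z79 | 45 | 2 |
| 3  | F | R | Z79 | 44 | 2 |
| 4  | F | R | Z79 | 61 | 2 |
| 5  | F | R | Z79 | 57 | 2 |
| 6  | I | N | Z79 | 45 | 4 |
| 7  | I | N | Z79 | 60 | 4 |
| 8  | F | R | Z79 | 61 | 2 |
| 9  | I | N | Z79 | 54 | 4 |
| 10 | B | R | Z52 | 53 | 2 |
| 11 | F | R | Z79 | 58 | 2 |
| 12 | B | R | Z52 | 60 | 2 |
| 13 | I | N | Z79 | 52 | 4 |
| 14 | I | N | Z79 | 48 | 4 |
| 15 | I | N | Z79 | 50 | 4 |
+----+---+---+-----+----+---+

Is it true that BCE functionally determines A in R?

(B=R, C=Z79, E=2): rows 1, 2, 3, 4, 5, 8, 11 → A = F, F, F, F, F, F, F ✓
(B=N, C=Z79, E=4): rows 6, 7, 9, 13, 14, 15 → A = I, I, I, I, I, I ✓
(B=R, C=Z52, E=2): rows 10, 12 → A = B, B ✓
Every BCE value is associated with a single A value, so BCE -> A holds.

Yes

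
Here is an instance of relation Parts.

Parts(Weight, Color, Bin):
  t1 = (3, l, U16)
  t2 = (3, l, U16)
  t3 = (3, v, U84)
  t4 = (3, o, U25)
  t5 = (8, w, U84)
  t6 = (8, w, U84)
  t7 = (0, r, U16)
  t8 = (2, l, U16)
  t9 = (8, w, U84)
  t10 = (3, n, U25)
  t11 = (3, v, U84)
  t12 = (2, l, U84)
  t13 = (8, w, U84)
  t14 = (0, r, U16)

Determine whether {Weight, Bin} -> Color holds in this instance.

No

(Weight=3, Bin=U16): rows 1, 2 → Color = l, l ✓
(Weight=3, Bin=U84): rows 3, 11 → Color = v, v ✓
(Weight=3, Bin=U25): rows 4, 10 → Color takes values {o, n} — violation
(Weight=8, Bin=U84): rows 5, 6, 9, 13 → Color = w, w, w, w ✓
(Weight=0, Bin=U16): rows 7, 14 → Color = r, r ✓
(Weight=2, Bin=U16): row 8 → Color = l ✓
(Weight=2, Bin=U84): row 12 → Color = l ✓
Two rows agree on {Weight, Bin} but differ on Color, so {Weight, Bin} -> Color does not hold.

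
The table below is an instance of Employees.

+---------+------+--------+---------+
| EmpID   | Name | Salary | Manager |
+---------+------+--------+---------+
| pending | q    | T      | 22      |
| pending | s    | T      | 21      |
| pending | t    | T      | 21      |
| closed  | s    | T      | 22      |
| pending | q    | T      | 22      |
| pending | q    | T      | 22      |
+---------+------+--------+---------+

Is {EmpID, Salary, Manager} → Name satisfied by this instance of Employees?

(EmpID=pending, Salary=T, Manager=22): 3 rows → Name = q, q, q ✓
(EmpID=pending, Salary=T, Manager=21): 2 rows → Name takes values {s, t} — violation
(EmpID=closed, Salary=T, Manager=22): 1 row → Name = s ✓
Two rows agree on {EmpID, Salary, Manager} but differ on Name, so {EmpID, Salary, Manager} → Name does not hold.

No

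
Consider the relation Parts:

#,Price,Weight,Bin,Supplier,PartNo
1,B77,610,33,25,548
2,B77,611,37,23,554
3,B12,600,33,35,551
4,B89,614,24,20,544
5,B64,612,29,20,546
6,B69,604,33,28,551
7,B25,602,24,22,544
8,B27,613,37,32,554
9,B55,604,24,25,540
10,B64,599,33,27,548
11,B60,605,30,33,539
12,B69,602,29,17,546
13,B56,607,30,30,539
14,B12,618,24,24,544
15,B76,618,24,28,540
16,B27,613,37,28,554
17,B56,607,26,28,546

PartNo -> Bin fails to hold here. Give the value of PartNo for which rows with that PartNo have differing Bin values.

PartNo=548: rows 1, 10 → Bin = 33, 33 ✓
PartNo=554: rows 2, 8, 16 → Bin = 37, 37, 37 ✓
PartNo=551: rows 3, 6 → Bin = 33, 33 ✓
PartNo=544: rows 4, 7, 14 → Bin = 24, 24, 24 ✓
PartNo=546: rows 5, 12, 17 → Bin takes values {29, 26} — violation
PartNo=540: rows 9, 15 → Bin = 24, 24 ✓
PartNo=539: rows 11, 13 → Bin = 30, 30 ✓
The only PartNo value with inconsistent Bin is PartNo=546.

546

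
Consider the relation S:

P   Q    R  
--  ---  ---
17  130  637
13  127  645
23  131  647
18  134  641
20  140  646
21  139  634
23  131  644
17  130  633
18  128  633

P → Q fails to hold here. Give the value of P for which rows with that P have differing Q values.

P=17: 2 rows → Q = 130, 130 ✓
P=13: 1 row → Q = 127 ✓
P=23: 2 rows → Q = 131, 131 ✓
P=18: 2 rows → Q takes values {134, 128} — violation
P=20: 1 row → Q = 140 ✓
P=21: 1 row → Q = 139 ✓
The only P value with inconsistent Q is P=18.

18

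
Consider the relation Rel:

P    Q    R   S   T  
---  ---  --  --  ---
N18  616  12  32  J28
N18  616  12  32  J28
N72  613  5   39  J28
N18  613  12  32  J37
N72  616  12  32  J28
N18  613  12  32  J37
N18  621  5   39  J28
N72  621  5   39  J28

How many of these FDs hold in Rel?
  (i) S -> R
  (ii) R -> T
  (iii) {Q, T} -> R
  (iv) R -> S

3

(i) S -> R: every LHS value maps to a single RHS value — holds.
(ii) R -> T: R=12: 5 rows → T takes values {J28, J37} — violation — fails.
(iii) {Q, T} -> R: every LHS value maps to a single RHS value — holds.
(iv) R -> S: every LHS value maps to a single RHS value — holds.
3 of the 4 dependencies hold.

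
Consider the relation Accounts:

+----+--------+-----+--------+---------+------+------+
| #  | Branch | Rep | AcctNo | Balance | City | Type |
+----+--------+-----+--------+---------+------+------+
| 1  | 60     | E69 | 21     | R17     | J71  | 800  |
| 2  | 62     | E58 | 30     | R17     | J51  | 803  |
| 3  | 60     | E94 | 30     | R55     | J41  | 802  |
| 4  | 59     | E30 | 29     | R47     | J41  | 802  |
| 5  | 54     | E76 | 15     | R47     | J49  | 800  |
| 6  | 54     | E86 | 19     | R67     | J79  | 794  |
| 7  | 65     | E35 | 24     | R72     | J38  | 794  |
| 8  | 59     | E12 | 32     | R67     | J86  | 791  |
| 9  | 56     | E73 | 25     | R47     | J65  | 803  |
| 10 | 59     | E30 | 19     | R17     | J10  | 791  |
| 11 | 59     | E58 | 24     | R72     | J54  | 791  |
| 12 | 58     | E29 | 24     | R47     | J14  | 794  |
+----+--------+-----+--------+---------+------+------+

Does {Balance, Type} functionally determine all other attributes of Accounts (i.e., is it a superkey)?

Yes

All 12 rows have distinct {Balance, Type} values, so {Balance, Type} → (all attributes) holds and {Balance, Type} is a superkey.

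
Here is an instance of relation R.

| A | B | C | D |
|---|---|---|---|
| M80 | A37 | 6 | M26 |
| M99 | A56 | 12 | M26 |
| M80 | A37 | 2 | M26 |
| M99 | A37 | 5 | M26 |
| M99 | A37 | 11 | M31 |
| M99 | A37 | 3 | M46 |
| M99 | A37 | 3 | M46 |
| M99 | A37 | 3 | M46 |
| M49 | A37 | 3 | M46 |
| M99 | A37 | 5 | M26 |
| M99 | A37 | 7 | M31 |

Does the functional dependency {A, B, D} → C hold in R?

(A=M80, B=A37, D=M26): 2 rows → C takes values {6, 2} — violation
(A=M99, B=A56, D=M26): 1 row → C = 12 ✓
(A=M99, B=A37, D=M26): 2 rows → C = 5, 5 ✓
(A=M99, B=A37, D=M31): 2 rows → C takes values {11, 7} — violation
(A=M99, B=A37, D=M46): 3 rows → C = 3, 3, 3 ✓
(A=M49, B=A37, D=M46): 1 row → C = 3 ✓
Two rows agree on {A, B, D} but differ on C, so {A, B, D} → C does not hold.

No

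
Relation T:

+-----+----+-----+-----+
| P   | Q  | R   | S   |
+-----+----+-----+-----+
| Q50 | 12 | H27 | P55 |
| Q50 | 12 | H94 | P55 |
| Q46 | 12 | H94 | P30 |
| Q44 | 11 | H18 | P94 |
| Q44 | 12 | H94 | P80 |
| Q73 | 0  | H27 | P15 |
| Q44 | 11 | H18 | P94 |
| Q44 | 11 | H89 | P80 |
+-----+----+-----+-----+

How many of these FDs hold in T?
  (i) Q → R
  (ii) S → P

(i) Q → R: Q=12: 4 rows → R takes values {H27, H94} — violation; Q=11: 3 rows → R takes values {H18, H89} — violation — fails.
(ii) S → P: every LHS value maps to a single RHS value — holds.
1 of the 2 dependencies holds.

1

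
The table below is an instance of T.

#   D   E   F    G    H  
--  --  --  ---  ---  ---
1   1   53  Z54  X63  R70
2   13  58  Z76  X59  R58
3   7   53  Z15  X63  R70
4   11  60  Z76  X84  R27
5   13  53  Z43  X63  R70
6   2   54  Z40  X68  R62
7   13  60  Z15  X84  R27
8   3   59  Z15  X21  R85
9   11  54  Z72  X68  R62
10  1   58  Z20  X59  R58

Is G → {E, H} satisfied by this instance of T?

G=X63: rows 1, 3, 5 → {E,H} = (53, R70), (53, R70), (53, R70) ✓
G=X59: rows 2, 10 → {E,H} = (58, R58), (58, R58) ✓
G=X84: rows 4, 7 → {E,H} = (60, R27), (60, R27) ✓
G=X68: rows 6, 9 → {E,H} = (54, R62), (54, R62) ✓
G=X21: row 8 → {E,H} = (59, R85) ✓
Every G value is associated with a single {E, H} value, so G → {E, H} holds.

Yes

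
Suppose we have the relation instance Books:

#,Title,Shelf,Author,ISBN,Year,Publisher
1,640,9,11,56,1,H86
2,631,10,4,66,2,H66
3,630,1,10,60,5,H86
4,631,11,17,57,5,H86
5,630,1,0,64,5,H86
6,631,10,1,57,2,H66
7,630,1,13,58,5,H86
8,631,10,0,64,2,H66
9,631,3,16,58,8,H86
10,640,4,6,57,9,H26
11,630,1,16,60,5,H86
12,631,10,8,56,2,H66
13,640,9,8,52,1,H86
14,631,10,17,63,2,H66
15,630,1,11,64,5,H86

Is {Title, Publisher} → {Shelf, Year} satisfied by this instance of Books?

No

(Title=640, Publisher=H86): rows 1, 13 → {Shelf,Year} = (9, 1), (9, 1) ✓
(Title=631, Publisher=H66): rows 2, 6, 8, 12, 14 → {Shelf,Year} = (10, 2), (10, 2), (10, 2), (10, 2), (10, 2) ✓
(Title=630, Publisher=H86): rows 3, 5, 7, 11, 15 → {Shelf,Year} = (1, 5), (1, 5), (1, 5), (1, 5), (1, 5) ✓
(Title=631, Publisher=H86): rows 4, 9 → {Shelf,Year} takes values {(11, 5), (3, 8)} — violation
(Title=640, Publisher=H26): row 10 → {Shelf,Year} = (4, 9) ✓
Two rows agree on {Title, Publisher} but differ on {Shelf, Year}, so {Title, Publisher} → {Shelf, Year} does not hold.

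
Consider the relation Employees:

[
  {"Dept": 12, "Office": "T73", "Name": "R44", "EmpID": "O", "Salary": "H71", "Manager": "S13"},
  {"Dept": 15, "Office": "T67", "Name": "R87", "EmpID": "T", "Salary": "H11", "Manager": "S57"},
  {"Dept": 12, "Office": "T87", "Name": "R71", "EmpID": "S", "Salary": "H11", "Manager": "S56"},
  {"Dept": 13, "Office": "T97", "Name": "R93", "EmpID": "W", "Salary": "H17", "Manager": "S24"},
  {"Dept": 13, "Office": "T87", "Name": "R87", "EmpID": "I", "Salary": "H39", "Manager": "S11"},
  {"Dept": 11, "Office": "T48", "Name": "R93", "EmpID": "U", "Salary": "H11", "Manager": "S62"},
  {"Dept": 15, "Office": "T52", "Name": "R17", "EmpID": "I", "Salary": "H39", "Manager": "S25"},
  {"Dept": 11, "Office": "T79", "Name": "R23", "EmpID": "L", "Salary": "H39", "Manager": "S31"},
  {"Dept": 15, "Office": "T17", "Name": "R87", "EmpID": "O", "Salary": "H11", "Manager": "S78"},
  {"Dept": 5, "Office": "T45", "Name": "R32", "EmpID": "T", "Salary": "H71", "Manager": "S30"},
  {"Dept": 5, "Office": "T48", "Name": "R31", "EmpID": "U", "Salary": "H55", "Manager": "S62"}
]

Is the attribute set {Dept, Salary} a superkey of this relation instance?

Two distinct rows share (Dept=15, Salary=H11), so {Dept, Salary} does not determine every attribute — not a superkey.

No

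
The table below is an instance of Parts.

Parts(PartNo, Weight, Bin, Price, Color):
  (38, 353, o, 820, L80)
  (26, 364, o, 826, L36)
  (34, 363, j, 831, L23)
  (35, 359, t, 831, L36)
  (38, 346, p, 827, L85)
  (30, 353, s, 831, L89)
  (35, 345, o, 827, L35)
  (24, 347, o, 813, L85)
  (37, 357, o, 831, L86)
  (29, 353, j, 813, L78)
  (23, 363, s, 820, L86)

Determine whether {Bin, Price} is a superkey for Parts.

All 11 rows have distinct {Bin, Price} values, so {Bin, Price} → (all attributes) holds and {Bin, Price} is a superkey.

Yes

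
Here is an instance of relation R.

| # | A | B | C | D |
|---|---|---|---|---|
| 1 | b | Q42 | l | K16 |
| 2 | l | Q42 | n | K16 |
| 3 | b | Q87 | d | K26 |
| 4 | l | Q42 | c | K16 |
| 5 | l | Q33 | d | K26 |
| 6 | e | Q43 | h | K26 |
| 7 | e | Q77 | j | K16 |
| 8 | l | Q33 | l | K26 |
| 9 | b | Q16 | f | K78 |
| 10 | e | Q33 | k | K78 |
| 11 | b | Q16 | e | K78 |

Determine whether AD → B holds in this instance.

(A=b, D=K16): row 1 → B = Q42 ✓
(A=l, D=K16): rows 2, 4 → B = Q42, Q42 ✓
(A=b, D=K26): row 3 → B = Q87 ✓
(A=l, D=K26): rows 5, 8 → B = Q33, Q33 ✓
(A=e, D=K26): row 6 → B = Q43 ✓
(A=e, D=K16): row 7 → B = Q77 ✓
(A=b, D=K78): rows 9, 11 → B = Q16, Q16 ✓
(A=e, D=K78): row 10 → B = Q33 ✓
Every AD value is associated with a single B value, so AD → B holds.

Yes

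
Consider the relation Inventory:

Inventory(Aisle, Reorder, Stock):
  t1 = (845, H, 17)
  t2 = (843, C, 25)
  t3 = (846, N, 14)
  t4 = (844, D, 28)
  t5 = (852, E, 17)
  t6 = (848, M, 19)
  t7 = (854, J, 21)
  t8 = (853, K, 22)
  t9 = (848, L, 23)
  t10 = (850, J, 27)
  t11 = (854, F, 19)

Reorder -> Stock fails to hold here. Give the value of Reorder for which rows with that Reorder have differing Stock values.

J

Reorder=H: row 1 → Stock = 17 ✓
Reorder=C: row 2 → Stock = 25 ✓
Reorder=N: row 3 → Stock = 14 ✓
Reorder=D: row 4 → Stock = 28 ✓
Reorder=E: row 5 → Stock = 17 ✓
Reorder=M: row 6 → Stock = 19 ✓
Reorder=J: rows 7, 10 → Stock takes values {21, 27} — violation
Reorder=K: row 8 → Stock = 22 ✓
Reorder=L: row 9 → Stock = 23 ✓
Reorder=F: row 11 → Stock = 19 ✓
The only Reorder value with inconsistent Stock is Reorder=J.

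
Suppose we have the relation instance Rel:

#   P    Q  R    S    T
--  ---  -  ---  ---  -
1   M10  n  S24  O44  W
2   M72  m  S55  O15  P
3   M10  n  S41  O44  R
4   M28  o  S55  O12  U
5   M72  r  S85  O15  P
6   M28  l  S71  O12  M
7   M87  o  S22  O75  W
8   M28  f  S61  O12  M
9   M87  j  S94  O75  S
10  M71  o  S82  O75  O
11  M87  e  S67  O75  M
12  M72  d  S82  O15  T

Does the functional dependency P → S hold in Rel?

Yes

P=M10: rows 1, 3 → S = O44, O44 ✓
P=M72: rows 2, 5, 12 → S = O15, O15, O15 ✓
P=M28: rows 4, 6, 8 → S = O12, O12, O12 ✓
P=M87: rows 7, 9, 11 → S = O75, O75, O75 ✓
P=M71: row 10 → S = O75 ✓
Every P value is associated with a single S value, so P → S holds.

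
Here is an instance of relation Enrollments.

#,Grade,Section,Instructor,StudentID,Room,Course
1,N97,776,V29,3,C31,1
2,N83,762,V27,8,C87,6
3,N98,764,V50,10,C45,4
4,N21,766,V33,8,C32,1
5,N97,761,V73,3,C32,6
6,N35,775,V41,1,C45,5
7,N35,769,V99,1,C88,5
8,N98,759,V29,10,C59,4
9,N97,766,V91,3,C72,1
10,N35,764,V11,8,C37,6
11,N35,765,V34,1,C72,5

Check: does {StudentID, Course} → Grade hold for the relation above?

No

(StudentID=3, Course=1): rows 1, 9 → Grade = N97, N97 ✓
(StudentID=8, Course=6): rows 2, 10 → Grade takes values {N83, N35} — violation
(StudentID=10, Course=4): rows 3, 8 → Grade = N98, N98 ✓
(StudentID=8, Course=1): row 4 → Grade = N21 ✓
(StudentID=3, Course=6): row 5 → Grade = N97 ✓
(StudentID=1, Course=5): rows 6, 7, 11 → Grade = N35, N35, N35 ✓
Two rows agree on {StudentID, Course} but differ on Grade, so {StudentID, Course} → Grade does not hold.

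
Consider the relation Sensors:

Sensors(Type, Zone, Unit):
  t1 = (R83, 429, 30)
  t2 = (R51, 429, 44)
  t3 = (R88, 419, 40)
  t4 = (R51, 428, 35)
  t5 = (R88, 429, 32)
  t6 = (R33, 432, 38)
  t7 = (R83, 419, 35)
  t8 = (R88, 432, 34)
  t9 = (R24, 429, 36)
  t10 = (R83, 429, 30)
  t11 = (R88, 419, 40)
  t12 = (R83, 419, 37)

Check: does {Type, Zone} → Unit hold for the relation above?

No

(Type=R83, Zone=429): rows 1, 10 → Unit = 30, 30 ✓
(Type=R51, Zone=429): row 2 → Unit = 44 ✓
(Type=R88, Zone=419): rows 3, 11 → Unit = 40, 40 ✓
(Type=R51, Zone=428): row 4 → Unit = 35 ✓
(Type=R88, Zone=429): row 5 → Unit = 32 ✓
(Type=R33, Zone=432): row 6 → Unit = 38 ✓
(Type=R83, Zone=419): rows 7, 12 → Unit takes values {35, 37} — violation
(Type=R88, Zone=432): row 8 → Unit = 34 ✓
(Type=R24, Zone=429): row 9 → Unit = 36 ✓
Two rows agree on {Type, Zone} but differ on Unit, so {Type, Zone} → Unit does not hold.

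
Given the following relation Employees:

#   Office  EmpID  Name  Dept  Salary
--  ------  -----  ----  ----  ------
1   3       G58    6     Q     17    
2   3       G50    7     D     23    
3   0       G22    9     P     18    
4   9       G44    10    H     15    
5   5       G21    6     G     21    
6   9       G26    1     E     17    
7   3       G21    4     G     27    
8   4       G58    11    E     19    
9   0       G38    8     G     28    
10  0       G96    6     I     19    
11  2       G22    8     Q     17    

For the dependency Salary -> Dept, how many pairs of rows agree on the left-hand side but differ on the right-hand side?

3

Salary=17: violating pairs (1,6), (6,11) — 2 pairs.
Salary=19: violating pairs (8,10) — 1 pair.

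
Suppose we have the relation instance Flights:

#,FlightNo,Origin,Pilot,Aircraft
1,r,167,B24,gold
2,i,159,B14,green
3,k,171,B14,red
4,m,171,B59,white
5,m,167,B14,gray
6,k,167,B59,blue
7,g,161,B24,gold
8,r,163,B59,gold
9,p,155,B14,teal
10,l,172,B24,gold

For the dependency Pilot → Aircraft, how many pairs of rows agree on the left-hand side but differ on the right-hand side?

Pilot=B24: all 3 rows agree on Aircraft — 0 pairs.
Pilot=B14: violating pairs (2,3), (2,5), (2,9), (3,5), (3,9), (5,9) — 6 pairs.
Pilot=B59: violating pairs (4,6), (4,8), (6,8) — 3 pairs.

9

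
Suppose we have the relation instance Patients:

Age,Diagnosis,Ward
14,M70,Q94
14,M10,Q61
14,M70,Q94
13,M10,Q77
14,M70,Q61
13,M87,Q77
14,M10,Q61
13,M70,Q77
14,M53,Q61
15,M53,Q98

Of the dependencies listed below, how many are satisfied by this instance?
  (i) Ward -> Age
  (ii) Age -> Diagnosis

1

(i) Ward -> Age: every LHS value maps to a single RHS value — holds.
(ii) Age -> Diagnosis: Age=14: 6 rows → Diagnosis takes values {M70, M10, M53} — violation; Age=13: 3 rows → Diagnosis takes values {M10, M87, M70} — violation — fails.
1 of the 2 dependencies holds.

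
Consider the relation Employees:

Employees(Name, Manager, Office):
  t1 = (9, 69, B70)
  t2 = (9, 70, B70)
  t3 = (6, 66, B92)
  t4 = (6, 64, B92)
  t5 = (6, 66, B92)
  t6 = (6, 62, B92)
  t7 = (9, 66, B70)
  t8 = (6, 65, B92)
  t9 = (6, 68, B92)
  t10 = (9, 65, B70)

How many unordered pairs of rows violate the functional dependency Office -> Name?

Office=B70: all 4 rows agree on Name — 0 pairs.
Office=B92: all 6 rows agree on Name — 0 pairs.

0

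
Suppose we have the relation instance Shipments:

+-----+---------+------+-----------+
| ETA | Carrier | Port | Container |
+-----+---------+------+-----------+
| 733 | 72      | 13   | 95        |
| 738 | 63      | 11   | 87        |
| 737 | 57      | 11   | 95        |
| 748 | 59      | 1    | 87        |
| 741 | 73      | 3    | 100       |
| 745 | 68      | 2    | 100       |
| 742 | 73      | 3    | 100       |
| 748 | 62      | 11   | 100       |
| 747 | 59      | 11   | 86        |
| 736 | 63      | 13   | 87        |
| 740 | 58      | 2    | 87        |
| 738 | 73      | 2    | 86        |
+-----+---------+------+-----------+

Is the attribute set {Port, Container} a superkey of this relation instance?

No

Two distinct rows share (Port=3, Container=100), so {Port, Container} does not determine every attribute — not a superkey.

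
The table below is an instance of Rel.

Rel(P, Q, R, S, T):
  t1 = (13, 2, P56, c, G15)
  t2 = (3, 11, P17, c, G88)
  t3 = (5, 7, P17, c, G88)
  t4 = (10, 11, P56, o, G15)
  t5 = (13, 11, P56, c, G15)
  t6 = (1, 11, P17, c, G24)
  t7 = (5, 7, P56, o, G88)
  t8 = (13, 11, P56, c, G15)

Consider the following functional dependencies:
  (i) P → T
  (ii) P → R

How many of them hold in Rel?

(i) P → T: every LHS value maps to a single RHS value — holds.
(ii) P → R: P=5: rows 3, 7 → R takes values {P17, P56} — violation — fails.
1 of the 2 dependencies holds.

1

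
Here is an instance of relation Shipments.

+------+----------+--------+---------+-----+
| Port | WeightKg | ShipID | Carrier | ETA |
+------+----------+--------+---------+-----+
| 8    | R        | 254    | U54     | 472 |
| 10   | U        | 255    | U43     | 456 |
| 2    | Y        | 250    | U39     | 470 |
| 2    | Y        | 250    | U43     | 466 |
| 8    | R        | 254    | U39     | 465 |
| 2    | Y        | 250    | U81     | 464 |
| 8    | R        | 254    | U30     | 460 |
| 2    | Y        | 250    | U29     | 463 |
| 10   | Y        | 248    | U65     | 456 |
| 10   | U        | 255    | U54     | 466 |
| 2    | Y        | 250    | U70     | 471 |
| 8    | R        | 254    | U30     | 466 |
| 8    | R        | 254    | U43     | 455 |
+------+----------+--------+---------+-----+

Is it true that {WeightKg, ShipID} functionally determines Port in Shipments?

(WeightKg=R, ShipID=254): 5 rows → Port = 8, 8, 8, 8, 8 ✓
(WeightKg=U, ShipID=255): 2 rows → Port = 10, 10 ✓
(WeightKg=Y, ShipID=250): 5 rows → Port = 2, 2, 2, 2, 2 ✓
(WeightKg=Y, ShipID=248): 1 row → Port = 10 ✓
Every {WeightKg, ShipID} value is associated with a single Port value, so {WeightKg, ShipID} -> Port holds.

Yes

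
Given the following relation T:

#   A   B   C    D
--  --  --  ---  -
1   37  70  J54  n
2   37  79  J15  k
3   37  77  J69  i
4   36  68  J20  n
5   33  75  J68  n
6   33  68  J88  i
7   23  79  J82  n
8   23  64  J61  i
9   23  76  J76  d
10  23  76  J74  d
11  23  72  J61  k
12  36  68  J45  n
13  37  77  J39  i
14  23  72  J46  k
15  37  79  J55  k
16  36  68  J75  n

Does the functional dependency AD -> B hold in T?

(A=37, D=n): row 1 → B = 70 ✓
(A=37, D=k): rows 2, 15 → B = 79, 79 ✓
(A=37, D=i): rows 3, 13 → B = 77, 77 ✓
(A=36, D=n): rows 4, 12, 16 → B = 68, 68, 68 ✓
(A=33, D=n): row 5 → B = 75 ✓
(A=33, D=i): row 6 → B = 68 ✓
(A=23, D=n): row 7 → B = 79 ✓
(A=23, D=i): row 8 → B = 64 ✓
(A=23, D=d): rows 9, 10 → B = 76, 76 ✓
(A=23, D=k): rows 11, 14 → B = 72, 72 ✓
Every AD value is associated with a single B value, so AD -> B holds.

Yes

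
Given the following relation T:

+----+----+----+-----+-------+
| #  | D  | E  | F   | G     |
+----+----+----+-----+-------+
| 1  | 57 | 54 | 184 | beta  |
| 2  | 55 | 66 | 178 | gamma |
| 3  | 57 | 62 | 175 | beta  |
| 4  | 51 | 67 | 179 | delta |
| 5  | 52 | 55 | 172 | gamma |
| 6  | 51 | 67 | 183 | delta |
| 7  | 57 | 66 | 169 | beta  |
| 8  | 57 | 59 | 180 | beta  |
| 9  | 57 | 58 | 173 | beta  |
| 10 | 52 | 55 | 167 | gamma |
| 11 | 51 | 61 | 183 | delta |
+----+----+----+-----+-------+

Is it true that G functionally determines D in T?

G=beta: rows 1, 3, 7, 8, 9 → D = 57, 57, 57, 57, 57 ✓
G=gamma: rows 2, 5, 10 → D takes values {55, 52} — violation
G=delta: rows 4, 6, 11 → D = 51, 51, 51 ✓
Two rows agree on G but differ on D, so G → D does not hold.

No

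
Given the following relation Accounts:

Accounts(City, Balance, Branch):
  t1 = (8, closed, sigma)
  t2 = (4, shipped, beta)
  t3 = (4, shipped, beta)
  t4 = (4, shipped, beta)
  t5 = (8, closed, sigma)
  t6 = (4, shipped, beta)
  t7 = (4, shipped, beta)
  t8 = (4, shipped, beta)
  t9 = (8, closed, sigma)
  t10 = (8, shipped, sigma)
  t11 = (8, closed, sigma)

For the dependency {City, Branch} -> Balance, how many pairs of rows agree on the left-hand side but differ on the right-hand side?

4

(City=8, Branch=sigma): violating pairs (1,10), (5,10), (9,10), (10,11) — 4 pairs.
(City=4, Branch=beta): all 6 rows agree on Balance — 0 pairs.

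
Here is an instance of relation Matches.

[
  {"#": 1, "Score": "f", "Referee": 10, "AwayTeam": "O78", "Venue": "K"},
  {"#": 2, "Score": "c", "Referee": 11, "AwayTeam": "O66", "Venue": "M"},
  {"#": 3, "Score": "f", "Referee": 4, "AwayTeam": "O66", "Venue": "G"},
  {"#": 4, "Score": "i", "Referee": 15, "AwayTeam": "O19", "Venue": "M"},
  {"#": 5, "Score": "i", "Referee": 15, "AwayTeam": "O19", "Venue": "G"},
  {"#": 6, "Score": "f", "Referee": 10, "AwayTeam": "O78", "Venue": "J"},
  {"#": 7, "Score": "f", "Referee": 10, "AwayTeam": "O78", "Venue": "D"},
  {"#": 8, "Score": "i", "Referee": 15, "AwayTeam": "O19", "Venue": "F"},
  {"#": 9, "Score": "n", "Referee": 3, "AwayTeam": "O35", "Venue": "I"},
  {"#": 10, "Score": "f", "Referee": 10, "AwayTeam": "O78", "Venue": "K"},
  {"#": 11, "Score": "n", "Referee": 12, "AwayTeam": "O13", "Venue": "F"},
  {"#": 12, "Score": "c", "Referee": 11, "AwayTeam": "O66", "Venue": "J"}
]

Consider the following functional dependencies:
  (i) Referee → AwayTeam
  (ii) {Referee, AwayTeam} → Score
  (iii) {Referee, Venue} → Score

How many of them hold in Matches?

3

(i) Referee → AwayTeam: every LHS value maps to a single RHS value — holds.
(ii) {Referee, AwayTeam} → Score: every LHS value maps to a single RHS value — holds.
(iii) {Referee, Venue} → Score: every LHS value maps to a single RHS value — holds.
3 of the 3 dependencies hold.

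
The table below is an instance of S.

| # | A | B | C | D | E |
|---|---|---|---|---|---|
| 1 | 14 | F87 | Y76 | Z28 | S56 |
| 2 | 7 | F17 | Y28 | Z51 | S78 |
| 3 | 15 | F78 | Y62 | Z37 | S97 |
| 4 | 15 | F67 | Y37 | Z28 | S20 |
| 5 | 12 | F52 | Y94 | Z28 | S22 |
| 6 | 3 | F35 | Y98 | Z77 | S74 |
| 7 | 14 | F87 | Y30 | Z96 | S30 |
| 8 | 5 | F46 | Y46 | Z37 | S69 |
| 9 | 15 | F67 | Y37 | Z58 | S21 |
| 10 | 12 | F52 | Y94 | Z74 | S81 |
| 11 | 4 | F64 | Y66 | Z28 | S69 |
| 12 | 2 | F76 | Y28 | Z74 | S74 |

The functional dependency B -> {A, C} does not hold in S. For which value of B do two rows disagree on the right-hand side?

F87

B=F87: rows 1, 7 → {A,C} takes values {(14, Y76), (14, Y30)} — violation
B=F17: row 2 → {A,C} = (7, Y28) ✓
B=F78: row 3 → {A,C} = (15, Y62) ✓
B=F67: rows 4, 9 → {A,C} = (15, Y37), (15, Y37) ✓
B=F52: rows 5, 10 → {A,C} = (12, Y94), (12, Y94) ✓
B=F35: row 6 → {A,C} = (3, Y98) ✓
B=F46: row 8 → {A,C} = (5, Y46) ✓
B=F64: row 11 → {A,C} = (4, Y66) ✓
B=F76: row 12 → {A,C} = (2, Y28) ✓
The only B value with inconsistent RHS is B=F87.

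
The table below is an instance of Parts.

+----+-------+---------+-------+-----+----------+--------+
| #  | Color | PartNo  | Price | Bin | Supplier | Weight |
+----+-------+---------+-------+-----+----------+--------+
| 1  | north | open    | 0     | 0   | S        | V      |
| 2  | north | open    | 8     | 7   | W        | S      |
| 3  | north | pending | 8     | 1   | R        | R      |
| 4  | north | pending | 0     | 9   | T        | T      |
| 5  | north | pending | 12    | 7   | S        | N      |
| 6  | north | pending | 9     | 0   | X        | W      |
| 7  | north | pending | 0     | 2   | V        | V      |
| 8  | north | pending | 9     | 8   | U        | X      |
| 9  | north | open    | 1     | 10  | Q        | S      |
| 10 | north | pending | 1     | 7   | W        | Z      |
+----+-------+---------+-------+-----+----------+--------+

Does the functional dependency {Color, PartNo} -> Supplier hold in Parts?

No

(Color=north, PartNo=open): rows 1, 2, 9 → Supplier takes values {S, W, Q} — violation
(Color=north, PartNo=pending): rows 3, 4, 5, 6, 7, 8, 10 → Supplier takes values {R, T, S, X, V, U, W} — violation
Two rows agree on {Color, PartNo} but differ on Supplier, so {Color, PartNo} -> Supplier does not hold.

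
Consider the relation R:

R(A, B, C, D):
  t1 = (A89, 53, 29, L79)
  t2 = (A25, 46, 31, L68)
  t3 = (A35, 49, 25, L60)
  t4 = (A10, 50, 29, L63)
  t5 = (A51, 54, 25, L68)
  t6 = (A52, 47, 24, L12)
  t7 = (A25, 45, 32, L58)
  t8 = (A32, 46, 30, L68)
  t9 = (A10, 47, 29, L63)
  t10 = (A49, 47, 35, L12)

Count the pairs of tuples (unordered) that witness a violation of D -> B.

3

D=L68: violating pairs (2,5), (5,8) — 2 pairs.
D=L63: violating pairs (4,9) — 1 pair.
D=L12: all 2 rows agree on B — 0 pairs.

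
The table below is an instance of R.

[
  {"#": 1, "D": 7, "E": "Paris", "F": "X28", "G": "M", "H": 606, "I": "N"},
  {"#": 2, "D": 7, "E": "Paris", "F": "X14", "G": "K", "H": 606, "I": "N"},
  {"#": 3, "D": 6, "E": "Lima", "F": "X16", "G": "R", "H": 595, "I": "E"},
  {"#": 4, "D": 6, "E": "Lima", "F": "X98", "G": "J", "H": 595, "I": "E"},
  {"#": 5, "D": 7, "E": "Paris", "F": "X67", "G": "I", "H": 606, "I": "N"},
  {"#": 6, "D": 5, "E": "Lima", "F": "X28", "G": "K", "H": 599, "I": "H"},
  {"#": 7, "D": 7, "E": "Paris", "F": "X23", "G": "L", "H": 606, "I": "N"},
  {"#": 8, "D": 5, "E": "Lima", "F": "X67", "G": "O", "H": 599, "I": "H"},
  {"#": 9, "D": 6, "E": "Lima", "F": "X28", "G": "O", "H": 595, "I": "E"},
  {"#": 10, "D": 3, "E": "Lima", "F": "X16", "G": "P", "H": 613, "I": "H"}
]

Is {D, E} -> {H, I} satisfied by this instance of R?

(D=7, E=Paris): rows 1, 2, 5, 7 → {H,I} = (606, N), (606, N), (606, N), (606, N) ✓
(D=6, E=Lima): rows 3, 4, 9 → {H,I} = (595, E), (595, E), (595, E) ✓
(D=5, E=Lima): rows 6, 8 → {H,I} = (599, H), (599, H) ✓
(D=3, E=Lima): row 10 → {H,I} = (613, H) ✓
Every {D, E} value is associated with a single {H, I} value, so {D, E} -> {H, I} holds.

Yes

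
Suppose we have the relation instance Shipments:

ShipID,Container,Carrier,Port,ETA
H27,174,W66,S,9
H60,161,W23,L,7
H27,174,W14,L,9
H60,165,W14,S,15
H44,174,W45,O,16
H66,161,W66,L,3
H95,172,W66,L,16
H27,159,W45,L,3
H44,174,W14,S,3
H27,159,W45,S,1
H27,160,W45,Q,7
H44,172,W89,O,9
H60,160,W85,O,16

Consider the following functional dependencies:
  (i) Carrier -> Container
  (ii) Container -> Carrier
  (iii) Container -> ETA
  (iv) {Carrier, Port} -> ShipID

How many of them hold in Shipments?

(i) Carrier -> Container: Carrier=W66: 3 rows → Container takes values {174, 161, 172} — violation; Carrier=W14: 3 rows → Container takes values {174, 165} — violation; Carrier=W45: 4 rows → Container takes values {174, 159, 160} — violation — fails.
(ii) Container -> Carrier: Container=174: 4 rows → Carrier takes values {W66, W14, W45} — violation; Container=161: 2 rows → Carrier takes values {W23, W66} — violation; Container=172: 2 rows → Carrier takes values {W66, W89} — violation; Container=160: 2 rows → Carrier takes values {W45, W85} — violation — fails.
(iii) Container -> ETA: Container=174: 4 rows → ETA takes values {9, 16, 3} — violation; Container=161: 2 rows → ETA takes values {7, 3} — violation; Container=172: 2 rows → ETA takes values {16, 9} — violation; Container=159: 2 rows → ETA takes values {3, 1} — violation; Container=160: 2 rows → ETA takes values {7, 16} — violation — fails.
(iv) {Carrier, Port} -> ShipID: (Carrier=W14, Port=S): 2 rows → ShipID takes values {H60, H44} — violation; (Carrier=W66, Port=L): 2 rows → ShipID takes values {H66, H95} — violation — fails.
None of the 4 dependencies hold.

0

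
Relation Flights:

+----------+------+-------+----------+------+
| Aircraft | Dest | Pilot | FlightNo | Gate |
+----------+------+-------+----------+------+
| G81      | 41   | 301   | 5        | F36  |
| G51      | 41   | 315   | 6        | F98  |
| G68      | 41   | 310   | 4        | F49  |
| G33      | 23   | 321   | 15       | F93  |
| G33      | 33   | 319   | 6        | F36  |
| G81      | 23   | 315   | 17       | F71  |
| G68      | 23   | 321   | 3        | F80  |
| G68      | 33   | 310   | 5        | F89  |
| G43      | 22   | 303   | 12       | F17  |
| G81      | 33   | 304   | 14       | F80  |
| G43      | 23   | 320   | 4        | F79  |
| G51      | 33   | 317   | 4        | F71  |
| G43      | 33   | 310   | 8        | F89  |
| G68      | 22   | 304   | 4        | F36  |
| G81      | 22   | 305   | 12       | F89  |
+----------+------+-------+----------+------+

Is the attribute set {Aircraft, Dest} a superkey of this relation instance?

All 15 rows have distinct {Aircraft, Dest} values, so {Aircraft, Dest} → (all attributes) holds and {Aircraft, Dest} is a superkey.

Yes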